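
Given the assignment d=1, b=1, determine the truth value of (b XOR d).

Substituting: (1 XOR 1)
= 0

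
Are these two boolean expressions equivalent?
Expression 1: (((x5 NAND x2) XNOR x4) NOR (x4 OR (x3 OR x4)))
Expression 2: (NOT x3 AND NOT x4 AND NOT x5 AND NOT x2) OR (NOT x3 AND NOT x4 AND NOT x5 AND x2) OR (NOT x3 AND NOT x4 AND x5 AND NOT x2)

Yes, they are equivalent — the two output columns agree on all 16 assignments:
x3 | x4 | x5 | x2 | Expression 1 | Expression 2
-----------------------------------------------
0 | 0 | 0 | 0 | 1 | 1
0 | 0 | 0 | 1 | 1 | 1
0 | 0 | 1 | 0 | 1 | 1
0 | 0 | 1 | 1 | 0 | 0
0 | 1 | 0 | 0 | 0 | 0
0 | 1 | 0 | 1 | 0 | 0
0 | 1 | 1 | 0 | 0 | 0
0 | 1 | 1 | 1 | 0 | 0
1 | 0 | 0 | 0 | 0 | 0
1 | 0 | 0 | 1 | 0 | 0
1 | 0 | 1 | 0 | 0 | 0
1 | 0 | 1 | 1 | 0 | 0
1 | 1 | 0 | 0 | 0 | 0
1 | 1 | 0 | 1 | 0 | 0
1 | 1 | 1 | 0 | 0 | 0
1 | 1 | 1 | 1 | 0 | 0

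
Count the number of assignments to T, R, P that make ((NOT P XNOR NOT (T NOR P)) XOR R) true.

Satisfying assignments: (0,1,0), (0,1,1), (1,0,0), (1,1,1)
Count: 4 out of 8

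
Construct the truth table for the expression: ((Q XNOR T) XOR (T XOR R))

T | Q | R | Output
------------------
0 | 0 | 0 | 1
0 | 0 | 1 | 0
0 | 1 | 0 | 0
0 | 1 | 1 | 1
1 | 0 | 0 | 1
1 | 0 | 1 | 0
1 | 1 | 0 | 0
1 | 1 | 1 | 1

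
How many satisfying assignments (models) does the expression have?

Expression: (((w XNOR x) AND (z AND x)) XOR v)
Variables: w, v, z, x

Satisfying assignments: (0,1,0,0), (0,1,0,1), (0,1,1,0), (0,1,1,1), (1,0,1,1), (1,1,0,0), (1,1,0,1), (1,1,1,0)
Count: 8 out of 16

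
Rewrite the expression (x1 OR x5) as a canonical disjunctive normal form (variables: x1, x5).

(NOT x1 AND x5) OR (x1 AND NOT x5) OR (x1 AND x5)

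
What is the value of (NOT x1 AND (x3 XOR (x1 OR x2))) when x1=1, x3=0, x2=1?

Substituting: (NOT 1 AND (0 XOR (1 OR 1)))
= 0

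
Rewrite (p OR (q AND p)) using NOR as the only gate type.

((p NOR ((q NOR q) NOR (p NOR p))) NOR (p NOR ((q NOR q) NOR (p NOR p))))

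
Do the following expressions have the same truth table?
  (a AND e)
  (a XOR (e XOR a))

No. Counterexample: with a=0, e=1, Expression 1 = 0 but Expression 2 = 1.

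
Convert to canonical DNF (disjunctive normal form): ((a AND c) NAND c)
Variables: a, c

(NOT a AND NOT c) OR (NOT a AND c) OR (a AND NOT c)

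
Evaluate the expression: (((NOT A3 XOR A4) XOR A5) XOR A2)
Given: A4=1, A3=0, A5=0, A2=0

Substituting: (((NOT 0 XOR 1) XOR 0) XOR 0)
= 0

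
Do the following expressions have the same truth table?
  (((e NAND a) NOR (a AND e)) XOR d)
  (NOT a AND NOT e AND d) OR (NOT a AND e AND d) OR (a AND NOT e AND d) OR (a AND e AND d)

Yes, they are equivalent — the two output columns agree on all 8 assignments:
a | e | d | Expression 1 | Expression 2
---------------------------------------
0 | 0 | 0 | 0 | 0
0 | 0 | 1 | 1 | 1
0 | 1 | 0 | 0 | 0
0 | 1 | 1 | 1 | 1
1 | 0 | 0 | 0 | 0
1 | 0 | 1 | 1 | 1
1 | 1 | 0 | 0 | 0
1 | 1 | 1 | 1 | 1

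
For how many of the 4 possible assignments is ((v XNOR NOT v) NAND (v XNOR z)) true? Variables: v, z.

Satisfying assignments: (0,0), (0,1), (1,0), (1,1)
Count: 4 out of 4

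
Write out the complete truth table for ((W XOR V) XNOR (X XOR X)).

W | V | X | Output
------------------
0 | 0 | 0 | 1
0 | 0 | 1 | 1
0 | 1 | 0 | 0
0 | 1 | 1 | 0
1 | 0 | 0 | 0
1 | 0 | 1 | 0
1 | 1 | 0 | 1
1 | 1 | 1 | 1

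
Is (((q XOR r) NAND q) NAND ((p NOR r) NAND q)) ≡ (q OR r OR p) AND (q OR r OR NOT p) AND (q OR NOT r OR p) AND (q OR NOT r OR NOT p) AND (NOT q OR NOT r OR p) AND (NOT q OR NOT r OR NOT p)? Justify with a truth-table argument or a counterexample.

Yes, they are equivalent — the two output columns agree on all 8 assignments:
q | r | p | Expression 1 | Expression 2
---------------------------------------
0 | 0 | 0 | 0 | 0
0 | 0 | 1 | 0 | 0
0 | 1 | 0 | 0 | 0
0 | 1 | 1 | 0 | 0
1 | 0 | 0 | 1 | 1
1 | 0 | 1 | 1 | 1
1 | 1 | 0 | 0 | 0
1 | 1 | 1 | 0 | 0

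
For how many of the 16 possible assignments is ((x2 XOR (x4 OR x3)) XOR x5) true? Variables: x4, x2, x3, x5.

Satisfying assignments: (0,0,0,1), (0,0,1,0), (0,1,0,0), (0,1,1,1), (1,0,0,0), (1,0,1,0), (1,1,0,1), (1,1,1,1)
Count: 8 out of 16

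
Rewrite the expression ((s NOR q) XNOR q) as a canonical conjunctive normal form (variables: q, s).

(q OR s) AND (NOT q OR s) AND (NOT q OR NOT s)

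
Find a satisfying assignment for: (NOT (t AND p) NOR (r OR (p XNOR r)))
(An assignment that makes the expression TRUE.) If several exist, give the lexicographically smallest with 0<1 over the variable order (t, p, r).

t=1, p=1, r=0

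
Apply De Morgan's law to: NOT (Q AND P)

NOT Q OR NOT P
De Morgan's: NOT(AND of terms) = OR of negations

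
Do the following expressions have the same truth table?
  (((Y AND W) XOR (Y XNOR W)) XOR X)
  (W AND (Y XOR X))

No. Counterexample: with X=0, Y=0, W=0, Expression 1 = 1 but Expression 2 = 0.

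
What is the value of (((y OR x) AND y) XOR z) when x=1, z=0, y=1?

Substituting: (((1 OR 1) AND 1) XOR 0)
= 1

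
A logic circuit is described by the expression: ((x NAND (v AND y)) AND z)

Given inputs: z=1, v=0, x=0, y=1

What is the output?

Substituting: ((0 NAND (0 AND 1)) AND 1)
= 1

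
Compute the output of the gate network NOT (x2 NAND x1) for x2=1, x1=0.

Substituting: NOT (1 NAND 0)
= 0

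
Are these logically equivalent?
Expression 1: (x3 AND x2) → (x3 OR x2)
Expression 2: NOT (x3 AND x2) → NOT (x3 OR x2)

No, Inverse is not equivalent to original (counterexample: x3=0, x2=1)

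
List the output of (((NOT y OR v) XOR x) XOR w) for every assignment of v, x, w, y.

v | x | w | y | Output
----------------------
0 | 0 | 0 | 0 | 1
0 | 0 | 0 | 1 | 0
0 | 0 | 1 | 0 | 0
0 | 0 | 1 | 1 | 1
0 | 1 | 0 | 0 | 0
0 | 1 | 0 | 1 | 1
0 | 1 | 1 | 0 | 1
0 | 1 | 1 | 1 | 0
1 | 0 | 0 | 0 | 1
1 | 0 | 0 | 1 | 1
1 | 0 | 1 | 0 | 0
1 | 0 | 1 | 1 | 0
1 | 1 | 0 | 0 | 0
1 | 1 | 0 | 1 | 0
1 | 1 | 1 | 0 | 1
1 | 1 | 1 | 1 | 1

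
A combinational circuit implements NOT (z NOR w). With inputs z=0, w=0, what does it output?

Substituting: NOT (0 NOR 0)
= 0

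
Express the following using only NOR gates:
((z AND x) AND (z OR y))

((((z NOR z) NOR (x NOR x)) NOR ((z NOR z) NOR (x NOR x))) NOR (((z NOR y) NOR (z NOR y)) NOR ((z NOR y) NOR (z NOR y))))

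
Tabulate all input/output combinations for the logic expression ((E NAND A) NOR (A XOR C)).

E | C | A | Output
------------------
0 | 0 | 0 | 0
0 | 0 | 1 | 0
0 | 1 | 0 | 0
0 | 1 | 1 | 0
1 | 0 | 0 | 0
1 | 0 | 1 | 0
1 | 1 | 0 | 0
1 | 1 | 1 | 1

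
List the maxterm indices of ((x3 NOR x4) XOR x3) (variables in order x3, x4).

ΠM(1) = (x3 OR NOT x4)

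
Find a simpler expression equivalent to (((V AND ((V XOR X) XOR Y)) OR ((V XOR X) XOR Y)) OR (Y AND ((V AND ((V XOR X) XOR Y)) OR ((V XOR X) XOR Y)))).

By absorption (E OR (E AND v) = E) then absorption (E OR (E AND v) = E):
= ((V XOR X) XOR Y)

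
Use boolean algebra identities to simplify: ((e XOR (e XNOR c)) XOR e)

By XOR self-cancellation ((E XOR v) XOR v = E):
= (e XNOR c)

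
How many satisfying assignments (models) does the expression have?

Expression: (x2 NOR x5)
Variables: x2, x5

Satisfying assignments: (0,0)
Count: 1 out of 4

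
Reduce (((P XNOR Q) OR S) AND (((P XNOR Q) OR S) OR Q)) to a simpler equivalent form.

By absorption (E AND (E OR v) = E):
= ((P XNOR Q) OR S)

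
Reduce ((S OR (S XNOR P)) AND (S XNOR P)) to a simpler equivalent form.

By absorption (E AND (E OR v) = E):
= (S XNOR P)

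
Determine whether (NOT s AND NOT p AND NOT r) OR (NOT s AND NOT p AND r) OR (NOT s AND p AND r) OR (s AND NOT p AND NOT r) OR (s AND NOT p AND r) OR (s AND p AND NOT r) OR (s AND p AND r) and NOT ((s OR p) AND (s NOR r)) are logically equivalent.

Yes, they are equivalent — the two output columns agree on all 8 assignments:
s | p | r | Expression 1 | Expression 2
---------------------------------------
0 | 0 | 0 | 1 | 1
0 | 0 | 1 | 1 | 1
0 | 1 | 0 | 0 | 0
0 | 1 | 1 | 1 | 1
1 | 0 | 0 | 1 | 1
1 | 0 | 1 | 1 | 1
1 | 1 | 0 | 1 | 1
1 | 1 | 1 | 1 | 1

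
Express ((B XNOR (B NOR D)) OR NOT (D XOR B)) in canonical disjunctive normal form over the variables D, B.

(NOT D AND NOT B) OR (D AND NOT B) OR (D AND B)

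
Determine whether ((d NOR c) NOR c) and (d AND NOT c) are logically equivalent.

Yes, they are equivalent — the two output columns agree on all 4 assignments:
d | c | Expression 1 | Expression 2
-----------------------------------
0 | 0 | 0 | 0
0 | 1 | 0 | 0
1 | 0 | 1 | 1
1 | 1 | 0 | 0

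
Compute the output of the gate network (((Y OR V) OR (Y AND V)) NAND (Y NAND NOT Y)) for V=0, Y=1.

Substituting: (((1 OR 0) OR (1 AND 0)) NAND (1 NAND NOT 1))
= 0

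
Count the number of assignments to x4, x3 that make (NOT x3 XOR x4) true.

Satisfying assignments: (0,0), (1,1)
Count: 2 out of 4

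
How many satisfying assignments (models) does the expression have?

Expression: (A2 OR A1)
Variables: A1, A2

Satisfying assignments: (0,1), (1,0), (1,1)
Count: 3 out of 4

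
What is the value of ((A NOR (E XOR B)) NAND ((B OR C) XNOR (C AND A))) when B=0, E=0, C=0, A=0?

Substituting: ((0 NOR (0 XOR 0)) NAND ((0 OR 0) XNOR (0 AND 0)))
= 0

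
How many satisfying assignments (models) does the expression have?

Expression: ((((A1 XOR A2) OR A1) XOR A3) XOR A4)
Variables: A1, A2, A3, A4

Satisfying assignments: (0,0,0,1), (0,0,1,0), (0,1,0,0), (0,1,1,1), (1,0,0,0), (1,0,1,1), (1,1,0,0), (1,1,1,1)
Count: 8 out of 16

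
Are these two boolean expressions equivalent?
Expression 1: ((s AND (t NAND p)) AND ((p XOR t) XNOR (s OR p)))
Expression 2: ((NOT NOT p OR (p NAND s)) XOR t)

No. Counterexample: with s=0, p=0, t=0, Expression 1 = 0 but Expression 2 = 1.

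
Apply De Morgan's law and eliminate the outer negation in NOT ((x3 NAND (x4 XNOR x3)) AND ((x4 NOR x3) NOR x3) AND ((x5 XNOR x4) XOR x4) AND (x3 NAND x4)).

NOT (x3 NAND (x4 XNOR x3)) OR NOT ((x4 NOR x3) NOR x3) OR NOT ((x5 XNOR x4) XOR x4) OR NOT (x3 NAND x4)
De Morgan's: NOT(AND of terms) = OR of negations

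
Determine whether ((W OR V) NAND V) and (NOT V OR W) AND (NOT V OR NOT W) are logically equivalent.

Yes, they are equivalent — the two output columns agree on all 4 assignments:
V | W | Expression 1 | Expression 2
-----------------------------------
0 | 0 | 1 | 1
0 | 1 | 1 | 1
1 | 0 | 0 | 0
1 | 1 | 0 | 0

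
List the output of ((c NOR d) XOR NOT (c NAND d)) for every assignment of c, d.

c | d | Output
--------------
0 | 0 | 1
0 | 1 | 0
1 | 0 | 0
1 | 1 | 1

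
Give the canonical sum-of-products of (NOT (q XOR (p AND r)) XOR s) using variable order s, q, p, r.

Σm(0, 1, 2, 7, 11, 12, 13, 14) = (NOT s AND NOT q AND NOT p AND NOT r) OR (NOT s AND NOT q AND NOT p AND r) OR (NOT s AND NOT q AND p AND NOT r) OR (NOT s AND q AND p AND r) OR (s AND NOT q AND p AND r) OR (s AND q AND NOT p AND NOT r) OR (s AND q AND NOT p AND r) OR (s AND q AND p AND NOT r)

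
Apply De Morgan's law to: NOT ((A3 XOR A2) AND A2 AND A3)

NOT (A3 XOR A2) OR NOT A2 OR NOT A3
De Morgan's: NOT(AND of terms) = OR of negations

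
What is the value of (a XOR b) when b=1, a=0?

Substituting: (0 XOR 1)
= 1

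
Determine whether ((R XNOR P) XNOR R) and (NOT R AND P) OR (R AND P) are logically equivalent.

Yes, they are equivalent — the two output columns agree on all 4 assignments:
R | P | Expression 1 | Expression 2
-----------------------------------
0 | 0 | 0 | 0
0 | 1 | 1 | 1
1 | 0 | 0 | 0
1 | 1 | 1 | 1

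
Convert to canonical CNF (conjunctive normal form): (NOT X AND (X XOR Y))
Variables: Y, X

(Y OR X) AND (Y OR NOT X) AND (NOT Y OR NOT X)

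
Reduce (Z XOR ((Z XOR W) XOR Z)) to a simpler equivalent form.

By XOR self-cancellation ((E XOR v) XOR v = E):
= (Z XOR W)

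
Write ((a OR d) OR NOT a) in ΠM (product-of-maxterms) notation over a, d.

ΠM() = TRUE (no maxterms)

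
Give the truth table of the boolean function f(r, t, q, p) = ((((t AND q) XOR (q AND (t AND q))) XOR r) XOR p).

r | t | q | p | Output
----------------------
0 | 0 | 0 | 0 | 0
0 | 0 | 0 | 1 | 1
0 | 0 | 1 | 0 | 0
0 | 0 | 1 | 1 | 1
0 | 1 | 0 | 0 | 0
0 | 1 | 0 | 1 | 1
0 | 1 | 1 | 0 | 0
0 | 1 | 1 | 1 | 1
1 | 0 | 0 | 0 | 1
1 | 0 | 0 | 1 | 0
1 | 0 | 1 | 0 | 1
1 | 0 | 1 | 1 | 0
1 | 1 | 0 | 0 | 1
1 | 1 | 0 | 1 | 0
1 | 1 | 1 | 0 | 1
1 | 1 | 1 | 1 | 0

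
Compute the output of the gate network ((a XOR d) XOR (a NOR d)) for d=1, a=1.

Substituting: ((1 XOR 1) XOR (1 NOR 1))
= 0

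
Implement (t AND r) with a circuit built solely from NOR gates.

((t NOR t) NOR (r NOR r))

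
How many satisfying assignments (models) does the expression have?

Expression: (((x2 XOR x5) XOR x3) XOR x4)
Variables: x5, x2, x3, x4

Satisfying assignments: (0,0,0,1), (0,0,1,0), (0,1,0,0), (0,1,1,1), (1,0,0,0), (1,0,1,1), (1,1,0,1), (1,1,1,0)
Count: 8 out of 16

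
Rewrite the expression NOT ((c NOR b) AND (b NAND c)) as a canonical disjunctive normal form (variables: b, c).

(NOT b AND c) OR (b AND NOT c) OR (b AND c)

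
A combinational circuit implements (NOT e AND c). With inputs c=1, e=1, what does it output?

Substituting: (NOT 1 AND 1)
= 0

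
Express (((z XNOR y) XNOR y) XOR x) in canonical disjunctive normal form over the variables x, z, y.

(NOT x AND z AND NOT y) OR (NOT x AND z AND y) OR (x AND NOT z AND NOT y) OR (x AND NOT z AND y)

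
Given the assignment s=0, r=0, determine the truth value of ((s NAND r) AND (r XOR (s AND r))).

Substituting: ((0 NAND 0) AND (0 XOR (0 AND 0)))
= 0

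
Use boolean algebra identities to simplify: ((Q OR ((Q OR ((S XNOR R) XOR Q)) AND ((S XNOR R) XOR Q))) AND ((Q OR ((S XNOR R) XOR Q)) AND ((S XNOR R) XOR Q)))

By absorption (E AND (E OR v) = E) then absorption (E AND (E OR v) = E):
= ((S XNOR R) XOR Q)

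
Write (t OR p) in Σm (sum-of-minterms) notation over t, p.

Σm(1, 2, 3) = (NOT t AND p) OR (t AND NOT p) OR (t AND p)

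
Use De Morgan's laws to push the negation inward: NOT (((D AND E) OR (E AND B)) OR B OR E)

NOT ((D AND E) OR (E AND B)) AND NOT B AND NOT E
De Morgan's: NOT(OR of terms) = AND of negations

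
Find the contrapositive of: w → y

Contrapositive: NOT y → NOT w
Note: A statement and its contrapositive are logically equivalent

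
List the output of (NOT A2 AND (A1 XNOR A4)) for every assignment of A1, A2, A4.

A1 | A2 | A4 | Output
---------------------
0 | 0 | 0 | 1
0 | 0 | 1 | 0
0 | 1 | 0 | 0
0 | 1 | 1 | 0
1 | 0 | 0 | 0
1 | 0 | 1 | 1
1 | 1 | 0 | 0
1 | 1 | 1 | 0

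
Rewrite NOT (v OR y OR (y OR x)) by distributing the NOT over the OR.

NOT v AND NOT y AND NOT (y OR x)
De Morgan's: NOT(OR of terms) = AND of negations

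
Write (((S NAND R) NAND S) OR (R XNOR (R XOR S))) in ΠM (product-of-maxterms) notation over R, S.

ΠM(1) = (R OR NOT S)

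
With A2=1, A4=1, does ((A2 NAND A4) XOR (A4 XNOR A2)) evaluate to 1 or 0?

Substituting: ((1 NAND 1) XOR (1 XNOR 1))
= 1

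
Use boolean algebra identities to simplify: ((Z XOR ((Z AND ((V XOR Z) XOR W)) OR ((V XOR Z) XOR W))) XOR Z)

By XOR self-cancellation ((E XOR v) XOR v = E) then absorption (E OR (E AND v) = E):
= ((V XOR Z) XOR W)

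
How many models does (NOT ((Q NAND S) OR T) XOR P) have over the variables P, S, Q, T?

Satisfying assignments: (0,1,1,0), (1,0,0,0), (1,0,0,1), (1,0,1,0), (1,0,1,1), (1,1,0,0), (1,1,0,1), (1,1,1,1)
Count: 8 out of 16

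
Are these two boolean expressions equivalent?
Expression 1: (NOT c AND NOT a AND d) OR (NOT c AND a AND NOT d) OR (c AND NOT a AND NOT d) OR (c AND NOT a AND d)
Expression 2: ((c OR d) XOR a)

Yes, they are equivalent — the two output columns agree on all 8 assignments:
c | a | d | Expression 1 | Expression 2
---------------------------------------
0 | 0 | 0 | 0 | 0
0 | 0 | 1 | 1 | 1
0 | 1 | 0 | 1 | 1
0 | 1 | 1 | 0 | 0
1 | 0 | 0 | 1 | 1
1 | 0 | 1 | 1 | 1
1 | 1 | 0 | 0 | 0
1 | 1 | 1 | 0 | 0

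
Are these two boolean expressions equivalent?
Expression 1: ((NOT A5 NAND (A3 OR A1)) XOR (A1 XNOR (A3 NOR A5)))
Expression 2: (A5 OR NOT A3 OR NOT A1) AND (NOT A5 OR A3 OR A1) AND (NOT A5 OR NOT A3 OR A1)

Yes, they are equivalent — the two output columns agree on all 8 assignments:
A5 | A3 | A1 | Expression 1 | Expression 2
------------------------------------------
0 | 0 | 0 | 1 | 1
0 | 0 | 1 | 1 | 1
0 | 1 | 0 | 1 | 1
0 | 1 | 1 | 0 | 0
1 | 0 | 0 | 0 | 0
1 | 0 | 1 | 1 | 1
1 | 1 | 0 | 0 | 0
1 | 1 | 1 | 1 | 1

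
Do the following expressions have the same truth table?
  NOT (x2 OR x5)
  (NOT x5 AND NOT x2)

Yes, they are equivalent — the two output columns agree on all 4 assignments:
x5 | x2 | Expression 1 | Expression 2
-------------------------------------
0 | 0 | 1 | 1
0 | 1 | 0 | 0
1 | 0 | 0 | 0
1 | 1 | 0 | 0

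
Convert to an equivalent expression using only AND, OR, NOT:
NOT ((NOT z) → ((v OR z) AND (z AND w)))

(NOT z) AND NOT ((v OR z) AND (z AND w))
(Negated implication: NOT(A → B) = A AND NOT B)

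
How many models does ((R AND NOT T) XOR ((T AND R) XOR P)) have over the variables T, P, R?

Satisfying assignments: (0,0,1), (0,1,0), (1,0,1), (1,1,0)
Count: 4 out of 8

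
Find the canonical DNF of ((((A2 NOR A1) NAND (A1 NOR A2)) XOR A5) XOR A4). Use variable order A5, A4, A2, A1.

(NOT A5 AND NOT A4 AND NOT A2 AND A1) OR (NOT A5 AND NOT A4 AND A2 AND NOT A1) OR (NOT A5 AND NOT A4 AND A2 AND A1) OR (NOT A5 AND A4 AND NOT A2 AND NOT A1) OR (A5 AND NOT A4 AND NOT A2 AND NOT A1) OR (A5 AND A4 AND NOT A2 AND A1) OR (A5 AND A4 AND A2 AND NOT A1) OR (A5 AND A4 AND A2 AND A1)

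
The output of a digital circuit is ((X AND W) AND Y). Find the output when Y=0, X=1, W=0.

Substituting: ((1 AND 0) AND 0)
= 0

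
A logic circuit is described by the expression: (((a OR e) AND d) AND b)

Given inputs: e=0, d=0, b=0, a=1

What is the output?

Substituting: (((1 OR 0) AND 0) AND 0)
= 0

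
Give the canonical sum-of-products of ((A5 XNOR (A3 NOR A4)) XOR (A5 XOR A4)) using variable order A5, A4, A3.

Σm(1, 5) = (NOT A5 AND NOT A4 AND A3) OR (A5 AND NOT A4 AND A3)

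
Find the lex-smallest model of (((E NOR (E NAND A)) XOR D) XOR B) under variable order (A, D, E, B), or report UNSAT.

A=0, D=0, E=0, B=1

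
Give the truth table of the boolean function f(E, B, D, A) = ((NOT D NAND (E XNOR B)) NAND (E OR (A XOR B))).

E | B | D | A | Output
----------------------
0 | 0 | 0 | 0 | 1
0 | 0 | 0 | 1 | 1
0 | 0 | 1 | 0 | 1
0 | 0 | 1 | 1 | 0
0 | 1 | 0 | 0 | 0
0 | 1 | 0 | 1 | 1
0 | 1 | 1 | 0 | 0
0 | 1 | 1 | 1 | 1
1 | 0 | 0 | 0 | 0
1 | 0 | 0 | 1 | 0
1 | 0 | 1 | 0 | 0
1 | 0 | 1 | 1 | 0
1 | 1 | 0 | 0 | 1
1 | 1 | 0 | 1 | 1
1 | 1 | 1 | 0 | 0
1 | 1 | 1 | 1 | 0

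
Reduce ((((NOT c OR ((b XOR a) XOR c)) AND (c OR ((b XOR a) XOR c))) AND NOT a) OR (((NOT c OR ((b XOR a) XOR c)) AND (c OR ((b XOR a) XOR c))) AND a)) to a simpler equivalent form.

By distribution ((E AND v) OR (E AND NOT v) = E) then distribution ((E OR v) AND (E OR NOT v) = E):
= ((b XOR a) XOR c)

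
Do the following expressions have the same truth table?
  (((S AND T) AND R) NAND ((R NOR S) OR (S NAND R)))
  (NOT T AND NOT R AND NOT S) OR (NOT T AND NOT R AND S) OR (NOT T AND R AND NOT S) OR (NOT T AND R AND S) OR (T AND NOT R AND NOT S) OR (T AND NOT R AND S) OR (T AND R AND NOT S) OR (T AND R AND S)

Yes, they are equivalent — the two output columns agree on all 8 assignments:
T | R | S | Expression 1 | Expression 2
---------------------------------------
0 | 0 | 0 | 1 | 1
0 | 0 | 1 | 1 | 1
0 | 1 | 0 | 1 | 1
0 | 1 | 1 | 1 | 1
1 | 0 | 0 | 1 | 1
1 | 0 | 1 | 1 | 1
1 | 1 | 0 | 1 | 1
1 | 1 | 1 | 1 | 1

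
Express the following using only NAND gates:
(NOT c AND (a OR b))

(((c NAND c) NAND ((a NAND a) NAND (b NAND b))) NAND ((c NAND c) NAND ((a NAND a) NAND (b NAND b))))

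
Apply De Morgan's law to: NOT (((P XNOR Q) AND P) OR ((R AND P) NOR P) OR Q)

NOT ((P XNOR Q) AND P) AND NOT ((R AND P) NOR P) AND NOT Q
De Morgan's: NOT(OR of terms) = AND of negations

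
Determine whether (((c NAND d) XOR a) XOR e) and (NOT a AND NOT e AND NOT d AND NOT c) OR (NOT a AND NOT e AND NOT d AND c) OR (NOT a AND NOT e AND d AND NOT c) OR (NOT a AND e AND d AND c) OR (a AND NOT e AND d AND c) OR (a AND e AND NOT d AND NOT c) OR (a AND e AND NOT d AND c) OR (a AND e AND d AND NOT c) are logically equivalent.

Yes, they are equivalent — the two output columns agree on all 16 assignments:
a | e | d | c | Expression 1 | Expression 2
-------------------------------------------
0 | 0 | 0 | 0 | 1 | 1
0 | 0 | 0 | 1 | 1 | 1
0 | 0 | 1 | 0 | 1 | 1
0 | 0 | 1 | 1 | 0 | 0
0 | 1 | 0 | 0 | 0 | 0
0 | 1 | 0 | 1 | 0 | 0
0 | 1 | 1 | 0 | 0 | 0
0 | 1 | 1 | 1 | 1 | 1
1 | 0 | 0 | 0 | 0 | 0
1 | 0 | 0 | 1 | 0 | 0
1 | 0 | 1 | 0 | 0 | 0
1 | 0 | 1 | 1 | 1 | 1
1 | 1 | 0 | 0 | 1 | 1
1 | 1 | 0 | 1 | 1 | 1
1 | 1 | 1 | 0 | 1 | 1
1 | 1 | 1 | 1 | 0 | 0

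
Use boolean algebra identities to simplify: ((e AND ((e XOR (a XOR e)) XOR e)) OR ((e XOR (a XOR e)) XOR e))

By absorption (E OR (E AND v) = E) then XOR self-cancellation ((E XOR v) XOR v = E):
= (a XOR e)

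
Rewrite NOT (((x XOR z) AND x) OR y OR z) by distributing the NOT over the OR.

NOT ((x XOR z) AND x) AND NOT y AND NOT z
De Morgan's: NOT(OR of terms) = AND of negations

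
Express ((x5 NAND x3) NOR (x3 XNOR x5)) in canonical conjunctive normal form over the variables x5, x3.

(x5 OR x3) AND (x5 OR NOT x3) AND (NOT x5 OR x3) AND (NOT x5 OR NOT x3)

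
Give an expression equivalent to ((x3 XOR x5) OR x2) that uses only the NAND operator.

((((x3 NAND (x3 NAND x5)) NAND (x5 NAND (x3 NAND x5))) NAND ((x3 NAND (x3 NAND x5)) NAND (x5 NAND (x3 NAND x5)))) NAND (x2 NAND x2))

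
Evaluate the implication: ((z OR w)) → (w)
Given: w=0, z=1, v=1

Antecedent ((z OR w)) = 1; consequent (w) = 0.
1 → 0 = 0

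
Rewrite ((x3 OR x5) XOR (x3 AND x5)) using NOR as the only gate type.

((((((x3 NOR x5) NOR (x3 NOR x5)) NOR ((x3 NOR x3) NOR (x5 NOR x5))) NOR (((x3 NOR x5) NOR (x3 NOR x5)) NOR ((x3 NOR x3) NOR (x5 NOR x5)))) NOR ((((x3 NOR x5) NOR (x3 NOR x5)) NOR ((x3 NOR x3) NOR (x5 NOR x5))) NOR (((x3 NOR x5) NOR (x3 NOR x5)) NOR ((x3 NOR x3) NOR (x5 NOR x5))))) NOR ((((((x3 NOR x5) NOR (x3 NOR x5)) NOR ((x3 NOR x5) NOR (x3 NOR x5))) NOR (((x3 NOR x3) NOR (x5 NOR x5)) NOR ((x3 NOR x3) NOR (x5 NOR x5)))) NOR ((((x3 NOR x5) NOR (x3 NOR x5)) NOR ((x3 NOR x5) NOR (x3 NOR x5))) NOR (((x3 NOR x3) NOR (x5 NOR x5)) NOR ((x3 NOR x3) NOR (x5 NOR x5))))) NOR (((((x3 NOR x5) NOR (x3 NOR x5)) NOR ((x3 NOR x5) NOR (x3 NOR x5))) NOR (((x3 NOR x3) NOR (x5 NOR x5)) NOR ((x3 NOR x3) NOR (x5 NOR x5)))) NOR ((((x3 NOR x5) NOR (x3 NOR x5)) NOR ((x3 NOR x5) NOR (x3 NOR x5))) NOR (((x3 NOR x3) NOR (x5 NOR x5)) NOR ((x3 NOR x3) NOR (x5 NOR x5)))))))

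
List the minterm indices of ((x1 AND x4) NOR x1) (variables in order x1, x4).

Σm(0, 1) = (NOT x1 AND NOT x4) OR (NOT x1 AND x4)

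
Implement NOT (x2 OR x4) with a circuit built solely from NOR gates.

(((x2 NOR x4) NOR (x2 NOR x4)) NOR ((x2 NOR x4) NOR (x2 NOR x4)))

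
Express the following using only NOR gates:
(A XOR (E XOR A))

((((A NOR ((((E NOR A) NOR (E NOR A)) NOR ((E NOR A) NOR (E NOR A))) NOR ((((E NOR E) NOR (A NOR A)) NOR ((E NOR E) NOR (A NOR A))) NOR (((E NOR E) NOR (A NOR A)) NOR ((E NOR E) NOR (A NOR A)))))) NOR (A NOR ((((E NOR A) NOR (E NOR A)) NOR ((E NOR A) NOR (E NOR A))) NOR ((((E NOR E) NOR (A NOR A)) NOR ((E NOR E) NOR (A NOR A))) NOR (((E NOR E) NOR (A NOR A)) NOR ((E NOR E) NOR (A NOR A))))))) NOR ((A NOR ((((E NOR A) NOR (E NOR A)) NOR ((E NOR A) NOR (E NOR A))) NOR ((((E NOR E) NOR (A NOR A)) NOR ((E NOR E) NOR (A NOR A))) NOR (((E NOR E) NOR (A NOR A)) NOR ((E NOR E) NOR (A NOR A)))))) NOR (A NOR ((((E NOR A) NOR (E NOR A)) NOR ((E NOR A) NOR (E NOR A))) NOR ((((E NOR E) NOR (A NOR A)) NOR ((E NOR E) NOR (A NOR A))) NOR (((E NOR E) NOR (A NOR A)) NOR ((E NOR E) NOR (A NOR A)))))))) NOR ((((A NOR A) NOR (((((E NOR A) NOR (E NOR A)) NOR ((E NOR A) NOR (E NOR A))) NOR ((((E NOR E) NOR (A NOR A)) NOR ((E NOR E) NOR (A NOR A))) NOR (((E NOR E) NOR (A NOR A)) NOR ((E NOR E) NOR (A NOR A))))) NOR ((((E NOR A) NOR (E NOR A)) NOR ((E NOR A) NOR (E NOR A))) NOR ((((E NOR E) NOR (A NOR A)) NOR ((E NOR E) NOR (A NOR A))) NOR (((E NOR E) NOR (A NOR A)) NOR ((E NOR E) NOR (A NOR A))))))) NOR ((A NOR A) NOR (((((E NOR A) NOR (E NOR A)) NOR ((E NOR A) NOR (E NOR A))) NOR ((((E NOR E) NOR (A NOR A)) NOR ((E NOR E) NOR (A NOR A))) NOR (((E NOR E) NOR (A NOR A)) NOR ((E NOR E) NOR (A NOR A))))) NOR ((((E NOR A) NOR (E NOR A)) NOR ((E NOR A) NOR (E NOR A))) NOR ((((E NOR E) NOR (A NOR A)) NOR ((E NOR E) NOR (A NOR A))) NOR (((E NOR E) NOR (A NOR A)) NOR ((E NOR E) NOR (A NOR A)))))))) NOR (((A NOR A) NOR (((((E NOR A) NOR (E NOR A)) NOR ((E NOR A) NOR (E NOR A))) NOR ((((E NOR E) NOR (A NOR A)) NOR ((E NOR E) NOR (A NOR A))) NOR (((E NOR E) NOR (A NOR A)) NOR ((E NOR E) NOR (A NOR A))))) NOR ((((E NOR A) NOR (E NOR A)) NOR ((E NOR A) NOR (E NOR A))) NOR ((((E NOR E) NOR (A NOR A)) NOR ((E NOR E) NOR (A NOR A))) NOR (((E NOR E) NOR (A NOR A)) NOR ((E NOR E) NOR (A NOR A))))))) NOR ((A NOR A) NOR (((((E NOR A) NOR (E NOR A)) NOR ((E NOR A) NOR (E NOR A))) NOR ((((E NOR E) NOR (A NOR A)) NOR ((E NOR E) NOR (A NOR A))) NOR (((E NOR E) NOR (A NOR A)) NOR ((E NOR E) NOR (A NOR A))))) NOR ((((E NOR A) NOR (E NOR A)) NOR ((E NOR A) NOR (E NOR A))) NOR ((((E NOR E) NOR (A NOR A)) NOR ((E NOR E) NOR (A NOR A))) NOR (((E NOR E) NOR (A NOR A)) NOR ((E NOR E) NOR (A NOR A))))))))))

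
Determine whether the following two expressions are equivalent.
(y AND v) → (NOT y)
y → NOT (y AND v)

Yes, Contrapositive is always equivalent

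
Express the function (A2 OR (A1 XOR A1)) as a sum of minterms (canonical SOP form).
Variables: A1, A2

Σm(1, 3) = (NOT A1 AND A2) OR (A1 AND A2)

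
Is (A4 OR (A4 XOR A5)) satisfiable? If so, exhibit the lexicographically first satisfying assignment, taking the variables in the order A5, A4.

A5=0, A4=1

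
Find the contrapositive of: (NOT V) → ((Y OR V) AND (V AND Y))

Contrapositive: NOT ((Y OR V) AND (V AND Y)) → V
Note: A statement and its contrapositive are logically equivalent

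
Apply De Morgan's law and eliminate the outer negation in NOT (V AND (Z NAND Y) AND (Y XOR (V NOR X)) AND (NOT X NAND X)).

NOT V OR NOT (Z NAND Y) OR NOT (Y XOR (V NOR X)) OR NOT (NOT X NAND X)
De Morgan's: NOT(AND of terms) = OR of negations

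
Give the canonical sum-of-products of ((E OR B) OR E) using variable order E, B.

Σm(1, 2, 3) = (NOT E AND B) OR (E AND NOT B) OR (E AND B)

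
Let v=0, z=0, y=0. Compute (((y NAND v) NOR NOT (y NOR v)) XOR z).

Substituting: (((0 NAND 0) NOR NOT (0 NOR 0)) XOR 0)
= 0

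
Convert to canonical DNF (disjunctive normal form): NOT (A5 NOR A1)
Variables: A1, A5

(NOT A1 AND A5) OR (A1 AND NOT A5) OR (A1 AND A5)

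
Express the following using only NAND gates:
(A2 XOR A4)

((A2 NAND (A2 NAND A4)) NAND (A4 NAND (A2 NAND A4)))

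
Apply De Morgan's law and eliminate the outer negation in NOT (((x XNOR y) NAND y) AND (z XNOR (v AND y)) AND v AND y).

NOT ((x XNOR y) NAND y) OR NOT (z XNOR (v AND y)) OR NOT v OR NOT y
De Morgan's: NOT(AND of terms) = OR of negations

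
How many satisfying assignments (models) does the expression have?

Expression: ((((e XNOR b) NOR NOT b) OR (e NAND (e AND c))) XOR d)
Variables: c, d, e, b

Satisfying assignments: (0,0,0,0), (0,0,0,1), (0,0,1,0), (0,0,1,1), (1,0,0,0), (1,0,0,1), (1,1,1,0), (1,1,1,1)
Count: 8 out of 16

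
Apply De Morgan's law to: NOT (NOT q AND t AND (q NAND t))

q OR NOT t OR NOT (q NAND t)
De Morgan's: NOT(AND of terms) = OR of negations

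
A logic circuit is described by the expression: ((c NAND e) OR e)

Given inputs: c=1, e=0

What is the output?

Substituting: ((1 NAND 0) OR 0)
= 1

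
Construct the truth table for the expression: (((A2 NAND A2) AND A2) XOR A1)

A1 | A2 | Output
----------------
0 | 0 | 0
0 | 1 | 0
1 | 0 | 1
1 | 1 | 1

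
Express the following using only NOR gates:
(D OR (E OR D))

((D NOR ((E NOR D) NOR (E NOR D))) NOR (D NOR ((E NOR D) NOR (E NOR D))))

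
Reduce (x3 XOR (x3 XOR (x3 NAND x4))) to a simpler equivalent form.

By XOR self-cancellation ((E XOR v) XOR v = E):
= (x3 NAND x4)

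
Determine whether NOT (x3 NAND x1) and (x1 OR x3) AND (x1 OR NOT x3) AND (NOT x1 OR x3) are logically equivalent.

Yes, they are equivalent — the two output columns agree on all 4 assignments:
x1 | x3 | Expression 1 | Expression 2
-------------------------------------
0 | 0 | 0 | 0
0 | 1 | 0 | 0
1 | 0 | 0 | 0
1 | 1 | 1 | 1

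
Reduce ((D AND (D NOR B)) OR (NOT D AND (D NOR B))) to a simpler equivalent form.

By distribution ((E AND v) OR (E AND NOT v) = E):
= (D NOR B)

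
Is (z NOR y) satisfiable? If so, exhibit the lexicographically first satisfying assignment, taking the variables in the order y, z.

y=0, z=0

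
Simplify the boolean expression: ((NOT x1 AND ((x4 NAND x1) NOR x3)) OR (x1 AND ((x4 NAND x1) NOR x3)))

By distribution ((E AND v) OR (E AND NOT v) = E):
= ((x4 NAND x1) NOR x3)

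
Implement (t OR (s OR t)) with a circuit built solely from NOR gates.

((t NOR ((s NOR t) NOR (s NOR t))) NOR (t NOR ((s NOR t) NOR (s NOR t))))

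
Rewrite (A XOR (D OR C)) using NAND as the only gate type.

((A NAND (A NAND ((D NAND D) NAND (C NAND C)))) NAND (((D NAND D) NAND (C NAND C)) NAND (A NAND ((D NAND D) NAND (C NAND C)))))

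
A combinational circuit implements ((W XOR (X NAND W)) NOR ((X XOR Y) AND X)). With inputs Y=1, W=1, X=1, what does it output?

Substituting: ((1 XOR (1 NAND 1)) NOR ((1 XOR 1) AND 1))
= 0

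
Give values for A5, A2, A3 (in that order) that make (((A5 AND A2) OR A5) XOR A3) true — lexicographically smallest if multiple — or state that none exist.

A5=0, A2=0, A3=1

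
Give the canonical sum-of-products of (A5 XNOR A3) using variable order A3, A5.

Σm(0, 3) = (NOT A3 AND NOT A5) OR (A3 AND A5)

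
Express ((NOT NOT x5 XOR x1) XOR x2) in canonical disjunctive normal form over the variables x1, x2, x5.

(NOT x1 AND NOT x2 AND x5) OR (NOT x1 AND x2 AND NOT x5) OR (x1 AND NOT x2 AND NOT x5) OR (x1 AND x2 AND x5)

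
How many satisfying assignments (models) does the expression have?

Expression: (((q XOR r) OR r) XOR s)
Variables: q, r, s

Satisfying assignments: (0,0,1), (0,1,0), (1,0,0), (1,1,0)
Count: 4 out of 8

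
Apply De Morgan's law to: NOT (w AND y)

NOT w OR NOT y
De Morgan's: NOT(AND of terms) = OR of negations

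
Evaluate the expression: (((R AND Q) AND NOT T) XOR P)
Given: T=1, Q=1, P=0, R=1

Substituting: (((1 AND 1) AND NOT 1) XOR 0)
= 0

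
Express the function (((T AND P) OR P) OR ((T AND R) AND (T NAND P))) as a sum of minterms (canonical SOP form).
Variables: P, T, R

Σm(3, 4, 5, 6, 7) = (NOT P AND T AND R) OR (P AND NOT T AND NOT R) OR (P AND NOT T AND R) OR (P AND T AND NOT R) OR (P AND T AND R)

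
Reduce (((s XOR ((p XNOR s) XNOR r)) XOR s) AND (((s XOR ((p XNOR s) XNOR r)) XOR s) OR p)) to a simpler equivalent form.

By absorption (E AND (E OR v) = E) then XOR self-cancellation ((E XOR v) XOR v = E):
= ((p XNOR s) XNOR r)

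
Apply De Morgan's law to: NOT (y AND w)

NOT y OR NOT w
De Morgan's: NOT(AND of terms) = OR of negations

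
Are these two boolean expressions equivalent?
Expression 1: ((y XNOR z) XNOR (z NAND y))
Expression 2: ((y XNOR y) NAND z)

No. Counterexample: with z=0, y=1, Expression 1 = 0 but Expression 2 = 1.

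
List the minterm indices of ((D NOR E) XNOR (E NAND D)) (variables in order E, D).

Σm(0, 3) = (NOT E AND NOT D) OR (E AND D)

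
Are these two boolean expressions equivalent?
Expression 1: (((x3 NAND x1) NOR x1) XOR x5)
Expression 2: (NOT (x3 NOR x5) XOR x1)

No. Counterexample: with x3=0, x5=0, x1=1, Expression 1 = 0 but Expression 2 = 1.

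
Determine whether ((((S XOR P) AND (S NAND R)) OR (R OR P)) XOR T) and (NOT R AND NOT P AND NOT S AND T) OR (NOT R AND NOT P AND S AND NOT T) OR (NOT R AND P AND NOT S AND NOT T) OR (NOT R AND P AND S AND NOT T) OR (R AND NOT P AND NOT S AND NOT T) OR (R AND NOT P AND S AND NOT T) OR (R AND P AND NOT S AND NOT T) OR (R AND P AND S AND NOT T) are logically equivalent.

Yes, they are equivalent — the two output columns agree on all 16 assignments:
R | P | S | T | Expression 1 | Expression 2
-------------------------------------------
0 | 0 | 0 | 0 | 0 | 0
0 | 0 | 0 | 1 | 1 | 1
0 | 0 | 1 | 0 | 1 | 1
0 | 0 | 1 | 1 | 0 | 0
0 | 1 | 0 | 0 | 1 | 1
0 | 1 | 0 | 1 | 0 | 0
0 | 1 | 1 | 0 | 1 | 1
0 | 1 | 1 | 1 | 0 | 0
1 | 0 | 0 | 0 | 1 | 1
1 | 0 | 0 | 1 | 0 | 0
1 | 0 | 1 | 0 | 1 | 1
1 | 0 | 1 | 1 | 0 | 0
1 | 1 | 0 | 0 | 1 | 1
1 | 1 | 0 | 1 | 0 | 0
1 | 1 | 1 | 0 | 1 | 1
1 | 1 | 1 | 1 | 0 | 0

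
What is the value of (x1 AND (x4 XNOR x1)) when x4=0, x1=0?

Substituting: (0 AND (0 XNOR 0))
= 0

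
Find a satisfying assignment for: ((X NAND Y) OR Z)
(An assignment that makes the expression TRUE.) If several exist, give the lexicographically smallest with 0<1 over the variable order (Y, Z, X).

Y=0, Z=0, X=0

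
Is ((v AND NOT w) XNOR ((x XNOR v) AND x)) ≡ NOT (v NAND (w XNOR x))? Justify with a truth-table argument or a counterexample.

No. Counterexample: with x=0, v=0, w=0, Expression 1 = 1 but Expression 2 = 0.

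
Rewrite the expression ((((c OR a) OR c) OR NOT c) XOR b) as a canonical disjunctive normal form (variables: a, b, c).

(NOT a AND NOT b AND NOT c) OR (NOT a AND NOT b AND c) OR (a AND NOT b AND NOT c) OR (a AND NOT b AND c)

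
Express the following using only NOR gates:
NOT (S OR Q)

(((S NOR Q) NOR (S NOR Q)) NOR ((S NOR Q) NOR (S NOR Q)))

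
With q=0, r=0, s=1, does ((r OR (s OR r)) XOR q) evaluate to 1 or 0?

Substituting: ((0 OR (1 OR 0)) XOR 0)
= 1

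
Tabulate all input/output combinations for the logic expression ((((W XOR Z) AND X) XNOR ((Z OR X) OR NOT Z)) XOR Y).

Z | Y | X | W | Output
----------------------
0 | 0 | 0 | 0 | 0
0 | 0 | 0 | 1 | 0
0 | 0 | 1 | 0 | 0
0 | 0 | 1 | 1 | 1
0 | 1 | 0 | 0 | 1
0 | 1 | 0 | 1 | 1
0 | 1 | 1 | 0 | 1
0 | 1 | 1 | 1 | 0
1 | 0 | 0 | 0 | 0
1 | 0 | 0 | 1 | 0
1 | 0 | 1 | 0 | 1
1 | 0 | 1 | 1 | 0
1 | 1 | 0 | 0 | 1
1 | 1 | 0 | 1 | 1
1 | 1 | 1 | 0 | 0
1 | 1 | 1 | 1 | 1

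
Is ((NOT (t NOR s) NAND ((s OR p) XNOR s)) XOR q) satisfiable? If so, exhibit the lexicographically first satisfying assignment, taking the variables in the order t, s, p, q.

t=0, s=0, p=0, q=0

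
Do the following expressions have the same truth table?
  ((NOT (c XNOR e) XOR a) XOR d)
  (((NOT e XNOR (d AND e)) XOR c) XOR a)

No. Counterexample: with c=0, e=0, a=0, d=1, Expression 1 = 1 but Expression 2 = 0.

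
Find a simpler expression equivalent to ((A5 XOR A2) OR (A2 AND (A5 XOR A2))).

By absorption (E OR (E AND v) = E):
= (A5 XOR A2)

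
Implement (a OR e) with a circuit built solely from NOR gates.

((a NOR e) NOR (a NOR e))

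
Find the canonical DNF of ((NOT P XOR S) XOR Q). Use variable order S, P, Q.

(NOT S AND NOT P AND NOT Q) OR (NOT S AND P AND Q) OR (S AND NOT P AND Q) OR (S AND P AND NOT Q)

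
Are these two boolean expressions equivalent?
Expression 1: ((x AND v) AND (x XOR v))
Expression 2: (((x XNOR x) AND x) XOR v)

No. Counterexample: with x=0, v=1, Expression 1 = 0 but Expression 2 = 1.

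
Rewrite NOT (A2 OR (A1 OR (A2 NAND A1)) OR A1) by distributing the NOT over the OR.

NOT A2 AND NOT (A1 OR (A2 NAND A1)) AND NOT A1
De Morgan's: NOT(OR of terms) = AND of negations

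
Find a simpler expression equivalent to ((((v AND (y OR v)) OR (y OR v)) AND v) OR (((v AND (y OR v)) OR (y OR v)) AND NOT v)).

By distribution ((E AND v) OR (E AND NOT v) = E) then absorption (E OR (E AND v) = E):
= (y OR v)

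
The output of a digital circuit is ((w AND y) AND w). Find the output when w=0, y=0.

Substituting: ((0 AND 0) AND 0)
= 0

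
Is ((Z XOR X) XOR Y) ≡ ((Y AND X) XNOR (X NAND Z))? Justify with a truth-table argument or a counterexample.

No. Counterexample: with Y=0, Z=0, X=1, Expression 1 = 1 but Expression 2 = 0.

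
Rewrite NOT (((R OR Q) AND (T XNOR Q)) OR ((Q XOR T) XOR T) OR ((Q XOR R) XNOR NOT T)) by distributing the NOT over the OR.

NOT ((R OR Q) AND (T XNOR Q)) AND NOT ((Q XOR T) XOR T) AND NOT ((Q XOR R) XNOR NOT T)
De Morgan's: NOT(OR of terms) = AND of negations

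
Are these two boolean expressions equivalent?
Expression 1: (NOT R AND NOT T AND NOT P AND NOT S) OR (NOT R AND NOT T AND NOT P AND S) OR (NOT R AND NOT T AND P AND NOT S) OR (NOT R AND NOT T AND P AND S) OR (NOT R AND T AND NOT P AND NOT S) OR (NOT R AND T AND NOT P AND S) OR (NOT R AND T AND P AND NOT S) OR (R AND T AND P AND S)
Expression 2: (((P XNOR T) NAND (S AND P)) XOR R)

Yes, they are equivalent — the two output columns agree on all 16 assignments:
R | T | P | S | Expression 1 | Expression 2
-------------------------------------------
0 | 0 | 0 | 0 | 1 | 1
0 | 0 | 0 | 1 | 1 | 1
0 | 0 | 1 | 0 | 1 | 1
0 | 0 | 1 | 1 | 1 | 1
0 | 1 | 0 | 0 | 1 | 1
0 | 1 | 0 | 1 | 1 | 1
0 | 1 | 1 | 0 | 1 | 1
0 | 1 | 1 | 1 | 0 | 0
1 | 0 | 0 | 0 | 0 | 0
1 | 0 | 0 | 1 | 0 | 0
1 | 0 | 1 | 0 | 0 | 0
1 | 0 | 1 | 1 | 0 | 0
1 | 1 | 0 | 0 | 0 | 0
1 | 1 | 0 | 1 | 0 | 0
1 | 1 | 1 | 0 | 0 | 0
1 | 1 | 1 | 1 | 1 | 1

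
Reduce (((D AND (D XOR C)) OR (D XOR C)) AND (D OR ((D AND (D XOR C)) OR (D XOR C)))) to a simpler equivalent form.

By absorption (E AND (E OR v) = E) then absorption (E OR (E AND v) = E):
= (D XOR C)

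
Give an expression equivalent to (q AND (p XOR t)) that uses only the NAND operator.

((q NAND ((p NAND (p NAND t)) NAND (t NAND (p NAND t)))) NAND (q NAND ((p NAND (p NAND t)) NAND (t NAND (p NAND t)))))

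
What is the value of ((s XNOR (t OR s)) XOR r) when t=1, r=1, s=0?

Substituting: ((0 XNOR (1 OR 0)) XOR 1)
= 1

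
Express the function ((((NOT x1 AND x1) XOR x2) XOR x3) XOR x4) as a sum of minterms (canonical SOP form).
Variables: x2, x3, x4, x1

Σm(2, 3, 4, 5, 8, 9, 14, 15) = (NOT x2 AND NOT x3 AND x4 AND NOT x1) OR (NOT x2 AND NOT x3 AND x4 AND x1) OR (NOT x2 AND x3 AND NOT x4 AND NOT x1) OR (NOT x2 AND x3 AND NOT x4 AND x1) OR (x2 AND NOT x3 AND NOT x4 AND NOT x1) OR (x2 AND NOT x3 AND NOT x4 AND x1) OR (x2 AND x3 AND x4 AND NOT x1) OR (x2 AND x3 AND x4 AND x1)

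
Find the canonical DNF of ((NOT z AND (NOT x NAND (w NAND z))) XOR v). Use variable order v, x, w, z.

(NOT v AND x AND NOT w AND NOT z) OR (NOT v AND x AND w AND NOT z) OR (v AND NOT x AND NOT w AND NOT z) OR (v AND NOT x AND NOT w AND z) OR (v AND NOT x AND w AND NOT z) OR (v AND NOT x AND w AND z) OR (v AND x AND NOT w AND z) OR (v AND x AND w AND z)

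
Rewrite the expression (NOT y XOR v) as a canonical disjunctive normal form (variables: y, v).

(NOT y AND NOT v) OR (y AND v)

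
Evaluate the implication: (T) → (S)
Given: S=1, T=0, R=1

Antecedent (T) = 0; consequent (S) = 1.
0 → 1 = 1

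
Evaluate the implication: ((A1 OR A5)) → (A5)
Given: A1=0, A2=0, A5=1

Antecedent ((A1 OR A5)) = 1; consequent (A5) = 1.
1 → 1 = 1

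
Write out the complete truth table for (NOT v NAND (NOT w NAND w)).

v | w | Output
--------------
0 | 0 | 0
0 | 1 | 0
1 | 0 | 1
1 | 1 | 1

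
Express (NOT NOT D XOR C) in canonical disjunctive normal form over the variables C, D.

(NOT C AND D) OR (C AND NOT D)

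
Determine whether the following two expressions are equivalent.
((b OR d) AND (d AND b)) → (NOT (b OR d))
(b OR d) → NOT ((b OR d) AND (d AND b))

Yes, Contrapositive is always equivalent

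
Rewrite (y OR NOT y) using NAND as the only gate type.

((y NAND y) NAND ((y NAND y) NAND (y NAND y)))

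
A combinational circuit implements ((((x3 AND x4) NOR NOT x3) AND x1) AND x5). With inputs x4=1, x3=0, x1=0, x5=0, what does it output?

Substituting: ((((0 AND 1) NOR NOT 0) AND 0) AND 0)
= 0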